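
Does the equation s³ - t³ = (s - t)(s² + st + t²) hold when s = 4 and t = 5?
Substituting s = 4, t = 5:

LHS = 4³ - 5³ = -61
RHS = (4 - 5)(4² + 4·5 + 5²) = -61

LHS = RHS, so the equation holds at this point.

Answer: Holds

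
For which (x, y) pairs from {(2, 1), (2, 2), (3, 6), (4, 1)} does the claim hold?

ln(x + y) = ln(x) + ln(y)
Testing each pair:
(2, 1): LHS = ln(3) ≈ 1.099, RHS = ln(2) ≈ 0.6931 → fails
(2, 2): LHS = ln(4) ≈ 1.386, RHS = 2·ln(2) ≈ 1.386 → holds
(3, 6): LHS = ln(9) ≈ 2.197, RHS = ln(3) + ln(6) ≈ 2.89 → fails
(4, 1): LHS = ln(5) ≈ 1.609, RHS = ln(4) ≈ 1.386 → fails

1 of 4 pairs satisfies the claim.

Answer: (2, 2)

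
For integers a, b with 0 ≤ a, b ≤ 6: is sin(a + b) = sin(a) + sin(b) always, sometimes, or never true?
Sometimes true

It holds at (a, b) = (4, 0) (both sides equal sin(4) ≈ -0.7568), but fails at (a, b) = (6, 4) (LHS = sin(10) ≈ -0.544, RHS = sin(4) + sin(6) ≈ -1.036).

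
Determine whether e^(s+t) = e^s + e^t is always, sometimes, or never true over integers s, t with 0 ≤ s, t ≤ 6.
The claim fails for every pair in the range. For instance at (s, t) = (5, 3): LHS = e^8 ≈ 2981, RHS = e^3 + e^5 ≈ 168.5.

Answer: Never true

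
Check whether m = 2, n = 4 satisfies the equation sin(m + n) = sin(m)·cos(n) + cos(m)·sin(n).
Substituting m = 2, n = 4:

LHS = sin(2 + 4) = sin(6) ≈ -0.2794
RHS = sin(2)·cos(4) + cos(2)·sin(4) = sin(2)·cos(4) + sin(4)·cos(2) ≈ -0.2794

LHS = RHS, so the equation holds at this point.

Answer: Holds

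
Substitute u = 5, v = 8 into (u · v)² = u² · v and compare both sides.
LHS = (5 · 8)² = 1600
RHS = 5² · 8 = 200

LHS ≠ RHS, so the equation does not hold here.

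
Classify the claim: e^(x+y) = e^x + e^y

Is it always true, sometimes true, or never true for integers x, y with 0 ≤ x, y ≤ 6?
Never true

The claim fails for every pair in the range. For instance at (x, y) = (5, 3): LHS = e^8 ≈ 2981, RHS = e^3 + e^5 ≈ 168.5.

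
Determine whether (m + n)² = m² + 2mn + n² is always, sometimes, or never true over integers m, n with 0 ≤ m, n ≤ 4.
The identity holds for every pair in the range. For instance at (m, n) = (2, 3): both sides equal 25.

Answer: Always true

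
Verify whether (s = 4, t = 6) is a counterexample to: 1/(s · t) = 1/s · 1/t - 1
Substituting s = 4, t = 6:
LHS = 1/(4 · 6) = 1/24
RHS = 1/4 · 1/6 - 1 = -23/24

Since LHS ≠ RHS, this pair disproves the claim.

Answer: Yes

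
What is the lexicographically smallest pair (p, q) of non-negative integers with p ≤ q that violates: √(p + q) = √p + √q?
Substituting (1, 1) into the claim:
LHS = √(1 + 1) = √(2) ≈ 1.414
RHS = √1 + √1 = 2

Since LHS ≠ RHS, this pair disproves the claim, and no lexicographically smaller pair (p ≤ q, non-negative integers) does.

For instance (5, 6) is also a counterexample (LHS = √(11) ≈ 3.317, RHS = √(5) + √(6) ≈ 4.686), but it's lexicographically larger.

Answer: (p, q) = (1, 1)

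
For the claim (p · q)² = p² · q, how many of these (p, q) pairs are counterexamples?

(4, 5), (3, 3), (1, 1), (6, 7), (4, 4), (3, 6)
Testing each pair:
(4, 5): LHS = 400, RHS = 80 → counterexample
(3, 3): LHS = 81, RHS = 27 → counterexample
(1, 1): LHS = 1, RHS = 1 → satisfies claim
(6, 7): LHS = 1764, RHS = 252 → counterexample
(4, 4): LHS = 256, RHS = 64 → counterexample
(3, 6): LHS = 324, RHS = 54 → counterexample

That makes 5 counterexamples.

Answer: 5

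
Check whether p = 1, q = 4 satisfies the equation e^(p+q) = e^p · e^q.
Holds

Substituting p = 1, q = 4:

LHS = e^(1+4) = e^5 ≈ 148.4
RHS = e^1 · e^4 = e^5 ≈ 148.4

LHS = RHS, so the equation holds at this point.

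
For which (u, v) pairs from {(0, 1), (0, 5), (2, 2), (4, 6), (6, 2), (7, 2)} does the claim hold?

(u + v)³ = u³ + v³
Testing each pair:
(0, 1): LHS = 1, RHS = 1 → holds
(0, 5): LHS = 125, RHS = 125 → holds
(2, 2): LHS = 64, RHS = 16 → fails
(4, 6): LHS = 1000, RHS = 280 → fails
(6, 2): LHS = 512, RHS = 224 → fails
(7, 2): LHS = 729, RHS = 351 → fails

2 of 6 pairs satisfy the claim.

Answer: (0, 1), (0, 5)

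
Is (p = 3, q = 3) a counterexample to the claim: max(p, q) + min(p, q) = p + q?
No

Substituting p = 3, q = 3:
LHS = max(3, 3) + min(3, 3) = 6
RHS = 3 + 3 = 6

The sides agree, so this pair does not disprove the claim.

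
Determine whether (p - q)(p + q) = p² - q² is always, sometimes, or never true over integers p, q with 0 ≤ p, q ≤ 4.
The identity holds for every pair in the range. For instance at (p, q) = (2, 4): both sides equal -12.

Answer: Always true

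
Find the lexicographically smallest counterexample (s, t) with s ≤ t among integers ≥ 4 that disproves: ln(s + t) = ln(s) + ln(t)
(s, t) = (4, 4)

Substituting (4, 4) into the claim:
LHS = ln(4 + 4) = ln(8) ≈ 2.079
RHS = ln(4) + ln(4) = 2·ln(4) ≈ 2.773

Since LHS ≠ RHS, this pair disproves the claim, and no lexicographically smaller pair (s ≤ t, integers ≥ 4) does.

For instance (10, 11) is also a counterexample (LHS = ln(21) ≈ 3.045, RHS = ln(10) + ln(11) ≈ 4.7), but it's lexicographically larger.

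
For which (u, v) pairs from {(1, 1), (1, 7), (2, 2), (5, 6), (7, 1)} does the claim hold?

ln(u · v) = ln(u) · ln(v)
(1, 1)

Testing each pair:
(1, 1): LHS = 0, RHS = 0 → holds
(1, 7): LHS = ln(7) ≈ 1.946, RHS = 0 → fails
(2, 2): LHS = ln(4) ≈ 1.386, RHS = ln(2)² ≈ 0.4805 → fails
(5, 6): LHS = ln(30) ≈ 3.401, RHS = ln(5)·ln(6) ≈ 2.884 → fails
(7, 1): LHS = ln(7) ≈ 1.946, RHS = 0 → fails

1 of 5 pairs satisfies the claim.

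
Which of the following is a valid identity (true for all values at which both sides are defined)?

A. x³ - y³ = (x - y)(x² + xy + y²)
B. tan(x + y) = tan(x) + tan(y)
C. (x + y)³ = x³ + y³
A: holds — e.g. at (2, 7), both sides equal -335.
B: fails at (2, 4) — LHS = tan(6) ≈ -0.291, RHS = tan(2) + tan(4) ≈ -1.027.
C: fails at (1, 1) — LHS = 8, RHS = 2.

Answer: A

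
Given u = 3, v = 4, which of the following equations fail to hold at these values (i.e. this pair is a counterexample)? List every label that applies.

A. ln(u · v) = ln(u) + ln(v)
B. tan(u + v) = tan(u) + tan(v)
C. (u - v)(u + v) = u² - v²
Evaluating each claim at the given values:
A. LHS = ln(12) ≈ 2.485, RHS = ln(3) + ln(4) ≈ 2.485 → holds here (LHS = RHS)
B. LHS = tan(7) ≈ 0.8714, RHS = tan(3) + tan(4) ≈ 1.015 → fails here (LHS ≠ RHS)
C. LHS = -7, RHS = -7 → holds here (LHS = RHS)

Answer: B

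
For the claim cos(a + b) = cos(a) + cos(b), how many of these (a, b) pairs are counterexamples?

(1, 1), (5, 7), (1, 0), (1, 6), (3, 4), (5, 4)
Testing each pair:
(1, 1): LHS = cos(2) ≈ -0.4161, RHS = 2·cos(1) ≈ 1.081 → counterexample
(5, 7): LHS = cos(12) ≈ 0.8439, RHS = cos(5) + cos(7) ≈ 1.038 → counterexample
(1, 0): LHS = cos(1) ≈ 0.5403, RHS = cos(1) + 1 ≈ 1.54 → counterexample
(1, 6): LHS = cos(7) ≈ 0.7539, RHS = cos(1) + cos(6) ≈ 1.5 → counterexample
(3, 4): LHS = cos(7) ≈ 0.7539, RHS = cos(3) + cos(4) ≈ -1.644 → counterexample
(5, 4): LHS = cos(9) ≈ -0.9111, RHS = cos(4) + cos(5) ≈ -0.37 → counterexample

That makes 6 counterexamples.

Answer: 6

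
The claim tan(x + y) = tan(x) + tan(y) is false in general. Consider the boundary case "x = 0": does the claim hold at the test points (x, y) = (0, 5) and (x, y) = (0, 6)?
Yes, holds at both test points

At (0, 5): LHS = tan(5) ≈ -3.381, RHS = tan(5) ≈ -3.381 → equal
At (0, 6): LHS = tan(6) ≈ -0.291, RHS = tan(6) ≈ -0.291 → equal

So the claim does hold at both of these boundary points, even though it is not an identity.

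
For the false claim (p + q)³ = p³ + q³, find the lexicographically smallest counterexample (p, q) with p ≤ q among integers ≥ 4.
Substituting (4, 4) into the claim:
LHS = (4 + 4)³ = 512
RHS = 4³ + 4³ = 128

Since LHS ≠ RHS, this pair disproves the claim, and no lexicographically smaller pair (p ≤ q, integers ≥ 4) does.

For instance (5, 8) is also a counterexample (LHS = 2197, RHS = 637), but it's lexicographically larger.

Answer: (p, q) = (4, 4)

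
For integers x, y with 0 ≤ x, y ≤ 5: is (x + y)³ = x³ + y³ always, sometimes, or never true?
Sometimes true

It holds at (x, y) = (5, 0) (both sides equal 125), but fails at (x, y) = (1, 2) (LHS = 27, RHS = 9).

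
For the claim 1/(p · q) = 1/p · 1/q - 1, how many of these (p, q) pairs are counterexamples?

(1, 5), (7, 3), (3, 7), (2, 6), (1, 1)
5

Testing each pair:
(1, 5): LHS = 1/5, RHS = -4/5 → counterexample
(7, 3): LHS = 1/21, RHS = -20/21 → counterexample
(3, 7): LHS = 1/21, RHS = -20/21 → counterexample
(2, 6): LHS = 1/12, RHS = -11/12 → counterexample
(1, 1): LHS = 1, RHS = 0 → counterexample

That makes 5 counterexamples.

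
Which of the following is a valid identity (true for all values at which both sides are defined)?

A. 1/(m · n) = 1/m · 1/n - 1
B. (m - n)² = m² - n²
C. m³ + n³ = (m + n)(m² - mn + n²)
C

A: fails at (5, 5) — LHS = 1/25, RHS = -24/25.
B: fails at (1, 5) — LHS = 16, RHS = -24.
C: holds — e.g. at (5, 8), both sides equal 637.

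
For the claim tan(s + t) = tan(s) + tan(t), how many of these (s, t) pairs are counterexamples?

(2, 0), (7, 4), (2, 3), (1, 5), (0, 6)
3

Testing each pair:
(2, 0): LHS = tan(2) ≈ -2.185, RHS = tan(2) ≈ -2.185 → satisfies claim
(7, 4): LHS = tan(11) ≈ -226, RHS = tan(7) + tan(4) ≈ 2.029 → counterexample
(2, 3): LHS = tan(5) ≈ -3.381, RHS = tan(2) + tan(3) ≈ -2.328 → counterexample
(1, 5): LHS = tan(6) ≈ -0.291, RHS = tan(5) + tan(1) ≈ -1.823 → counterexample
(0, 6): LHS = tan(6) ≈ -0.291, RHS = tan(6) ≈ -0.291 → satisfies claim

That makes 3 counterexamples.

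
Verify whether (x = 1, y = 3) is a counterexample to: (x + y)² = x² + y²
Substituting x = 1, y = 3:
LHS = (1 + 3)² = 16
RHS = 1² + 3² = 10

Since LHS ≠ RHS, this pair disproves the claim.

Answer: Yes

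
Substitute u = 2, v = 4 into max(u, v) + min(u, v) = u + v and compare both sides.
LHS = max(2, 4) + min(2, 4) = 6
RHS = 2 + 4 = 6

LHS = RHS: the two sides agree.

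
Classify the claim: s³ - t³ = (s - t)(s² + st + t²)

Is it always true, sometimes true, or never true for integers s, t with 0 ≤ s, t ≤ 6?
Always true

The identity holds for every pair in the range. For instance at (s, t) = (6, 1): both sides equal 215.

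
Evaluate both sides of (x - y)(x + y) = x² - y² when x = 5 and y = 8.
LHS = (5 - 8)(5 + 8) = -39
RHS = 5² - 8² = -39

LHS = RHS: the two sides agree.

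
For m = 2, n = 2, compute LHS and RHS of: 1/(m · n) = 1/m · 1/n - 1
LHS = 1/(2 · 2) = 1/4
RHS = 1/2 · 1/2 - 1 = -3/4

LHS ≠ RHS, so the equation does not hold here.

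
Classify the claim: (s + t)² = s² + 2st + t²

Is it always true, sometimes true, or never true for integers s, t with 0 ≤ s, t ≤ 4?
The identity holds for every pair in the range. For instance at (s, t) = (4, 0): both sides equal 16.

Answer: Always true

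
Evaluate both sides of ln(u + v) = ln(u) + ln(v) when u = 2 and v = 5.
LHS = ln(2 + 5) = ln(7) ≈ 1.946
RHS = ln(2) + ln(5) ≈ 2.303

LHS ≠ RHS (they differ by about 0.3567), so the equation does not hold here.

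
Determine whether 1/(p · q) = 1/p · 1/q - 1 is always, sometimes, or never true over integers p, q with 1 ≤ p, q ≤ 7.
The claim fails for every pair in the range. For instance at (p, q) = (2, 3): LHS = 1/6, RHS = -5/6.

Answer: Never true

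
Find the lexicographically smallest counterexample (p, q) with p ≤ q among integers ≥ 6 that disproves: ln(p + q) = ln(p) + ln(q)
(p, q) = (6, 6)

Substituting (6, 6) into the claim:
LHS = ln(6 + 6) = ln(12) ≈ 2.485
RHS = ln(6) + ln(6) = 2·ln(6) ≈ 3.584

Since LHS ≠ RHS, this pair disproves the claim, and no lexicographically smaller pair (p ≤ q, integers ≥ 6) does.

For instance (9, 11) is also a counterexample (LHS = ln(20) ≈ 2.996, RHS = ln(9) + ln(11) ≈ 4.595), but it's lexicographically larger.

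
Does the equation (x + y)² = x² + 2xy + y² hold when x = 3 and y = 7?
Substituting x = 3, y = 7:

LHS = (3 + 7)² = 100
RHS = 3² + 2·3·7 + 7² = 100

LHS = RHS, so the equation holds at this point.

Answer: Holds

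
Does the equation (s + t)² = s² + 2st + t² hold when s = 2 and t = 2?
Holds

Substituting s = 2, t = 2:

LHS = (2 + 2)² = 16
RHS = 2² + 2·2·2 + 2² = 16

LHS = RHS, so the equation holds at this point.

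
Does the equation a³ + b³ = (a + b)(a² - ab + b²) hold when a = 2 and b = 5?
Holds

Substituting a = 2, b = 5:

LHS = 2³ + 5³ = 133
RHS = (2 + 5)(2² - 2·5 + 5²) = 133

LHS = RHS, so the equation holds at this point.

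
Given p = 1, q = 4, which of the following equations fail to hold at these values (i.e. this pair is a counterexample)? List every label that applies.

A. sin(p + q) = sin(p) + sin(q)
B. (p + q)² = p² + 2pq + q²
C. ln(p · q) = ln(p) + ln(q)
A

Evaluating each claim at the given values:
A. LHS = sin(5) ≈ -0.9589, RHS = sin(4) + sin(1) ≈ 0.08467 → fails here (LHS ≠ RHS)
B. LHS = 25, RHS = 25 → holds here (LHS = RHS)
C. LHS = ln(4) ≈ 1.386, RHS = ln(4) ≈ 1.386 → holds here (LHS = RHS)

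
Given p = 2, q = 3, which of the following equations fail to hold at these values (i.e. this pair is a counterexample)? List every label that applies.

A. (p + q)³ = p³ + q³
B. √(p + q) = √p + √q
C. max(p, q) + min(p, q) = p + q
Evaluating each claim at the given values:
A. LHS = 125, RHS = 35 → fails here (LHS ≠ RHS)
B. LHS = √(5) ≈ 2.236, RHS = √(2) + √(3) ≈ 3.146 → fails here (LHS ≠ RHS)
C. LHS = 5, RHS = 5 → holds here (LHS = RHS)

Answer: A, B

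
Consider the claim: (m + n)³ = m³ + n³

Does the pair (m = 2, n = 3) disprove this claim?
Yes

Substituting m = 2, n = 3:
LHS = (2 + 3)³ = 125
RHS = 2³ + 3³ = 35

Since LHS ≠ RHS, this pair disproves the claim.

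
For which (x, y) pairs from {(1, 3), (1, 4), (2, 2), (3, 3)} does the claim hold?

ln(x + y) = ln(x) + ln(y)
Testing each pair:
(1, 3): LHS = ln(4) ≈ 1.386, RHS = ln(3) ≈ 1.099 → fails
(1, 4): LHS = ln(5) ≈ 1.609, RHS = ln(4) ≈ 1.386 → fails
(2, 2): LHS = ln(4) ≈ 1.386, RHS = 2·ln(2) ≈ 1.386 → holds
(3, 3): LHS = ln(6) ≈ 1.792, RHS = 2·ln(3) ≈ 2.197 → fails

1 of 4 pairs satisfies the claim.

Answer: (2, 2)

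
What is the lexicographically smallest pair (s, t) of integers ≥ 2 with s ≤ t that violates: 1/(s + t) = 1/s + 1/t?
(s, t) = (2, 2)

Substituting (2, 2) into the claim:
LHS = 1/(2 + 2) = 1/4
RHS = 1/2 + 1/2 = 1

Since LHS ≠ RHS, this pair disproves the claim, and no lexicographically smaller pair (s ≤ t, integers ≥ 2) does.

For instance (4, 9) is also a counterexample (LHS = 1/13, RHS = 13/36), but it's lexicographically larger.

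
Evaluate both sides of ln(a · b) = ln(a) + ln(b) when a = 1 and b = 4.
LHS = ln(1 · 4) = ln(4) ≈ 1.386
RHS = ln(1) + ln(4) = ln(4) ≈ 1.386

LHS = RHS: the two sides agree.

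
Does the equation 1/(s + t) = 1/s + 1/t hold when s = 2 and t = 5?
Fails

Substituting s = 2, t = 5:

LHS = 1/(2 + 5) = 1/7
RHS = 1/2 + 1/5 = 7/10

LHS ≠ RHS, so the equation does not hold at this point.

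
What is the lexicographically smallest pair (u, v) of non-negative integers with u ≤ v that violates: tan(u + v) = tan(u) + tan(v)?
At (0, 4): both sides equal tan(4) ≈ 1.158, so it holds there.
At (0, 6): both sides equal tan(6) ≈ -0.291, so it holds there.

Substituting (1, 1) into the claim:
LHS = tan(1 + 1) = tan(2) ≈ -2.185
RHS = tan(1) + tan(1) = 2·tan(1) ≈ 3.115

Since LHS ≠ RHS, this pair disproves the claim, and no lexicographically smaller pair (u ≤ v, non-negative integers) does.

For instance (2, 2) is also a counterexample (LHS = tan(4) ≈ 1.158, RHS = 2·tan(2) ≈ -4.37), but it's lexicographically larger.

Answer: (u, v) = (1, 1)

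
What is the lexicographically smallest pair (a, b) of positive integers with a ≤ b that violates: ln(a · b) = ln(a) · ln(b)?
At (1, 1): both sides equal 0, so it holds there.

Substituting (1, 2) into the claim:
LHS = ln(1 · 2) = ln(2) ≈ 0.6931
RHS = ln(1) · ln(2) = 0

Since LHS ≠ RHS, this pair disproves the claim, and no lexicographically smaller pair (a ≤ b, positive integers) does.

For instance (2, 6) is also a counterexample (LHS = ln(12) ≈ 2.485, RHS = ln(2)·ln(6) ≈ 1.242), but it's lexicographically larger.

Answer: (a, b) = (1, 2)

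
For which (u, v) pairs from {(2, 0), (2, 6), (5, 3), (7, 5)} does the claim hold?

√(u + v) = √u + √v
(2, 0)

Testing each pair:
(2, 0): LHS = √(2) ≈ 1.414, RHS = √(2) ≈ 1.414 → holds
(2, 6): LHS = 2·√(2) ≈ 2.828, RHS = √(2) + √(6) ≈ 3.864 → fails
(5, 3): LHS = 2·√(2) ≈ 2.828, RHS = √(3) + √(5) ≈ 3.968 → fails
(7, 5): LHS = 2·√(3) ≈ 3.464, RHS = √(5) + √(7) ≈ 4.882 → fails

1 of 4 pairs satisfies the claim.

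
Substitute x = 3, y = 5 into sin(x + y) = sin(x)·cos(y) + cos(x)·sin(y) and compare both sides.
LHS = sin(3 + 5) = sin(8) ≈ 0.9894
RHS = sin(3)·cos(5) + cos(3)·sin(5) = sin(3)·cos(5) + sin(5)·cos(3) ≈ 0.9894

LHS = RHS: the two sides agree.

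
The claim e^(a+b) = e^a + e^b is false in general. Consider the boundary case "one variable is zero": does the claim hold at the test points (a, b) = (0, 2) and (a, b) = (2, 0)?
At (0, 2): LHS = e^2 ≈ 7.389 ≠ RHS = 1 + e^2 ≈ 8.389
At (2, 0): LHS = e^2 ≈ 7.389 ≠ RHS = 1 + e^2 ≈ 8.389

Answer: No, fails at both test points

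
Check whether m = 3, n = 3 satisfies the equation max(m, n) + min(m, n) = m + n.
Holds

Substituting m = 3, n = 3:

LHS = max(3, 3) + min(3, 3) = 6
RHS = 3 + 3 = 6

LHS = RHS, so the equation holds at this point.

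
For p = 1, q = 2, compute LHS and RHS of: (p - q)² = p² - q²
LHS = (1 - 2)² = 1
RHS = 1² - 2² = -3

LHS ≠ RHS, so the equation does not hold here.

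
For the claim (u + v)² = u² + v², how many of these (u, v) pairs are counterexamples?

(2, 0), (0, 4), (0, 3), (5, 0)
Testing each pair:
(2, 0): LHS = 4, RHS = 4 → satisfies claim
(0, 4): LHS = 16, RHS = 16 → satisfies claim
(0, 3): LHS = 9, RHS = 9 → satisfies claim
(5, 0): LHS = 25, RHS = 25 → satisfies claim

That makes 0 counterexamples.

Answer: 0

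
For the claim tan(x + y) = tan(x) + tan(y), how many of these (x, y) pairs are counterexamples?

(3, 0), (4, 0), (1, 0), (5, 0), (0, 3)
0

Testing each pair:
(3, 0): LHS = tan(3) ≈ -0.1425, RHS = tan(3) ≈ -0.1425 → satisfies claim
(4, 0): LHS = tan(4) ≈ 1.158, RHS = tan(4) ≈ 1.158 → satisfies claim
(1, 0): LHS = tan(1) ≈ 1.557, RHS = tan(1) ≈ 1.557 → satisfies claim
(5, 0): LHS = tan(5) ≈ -3.381, RHS = tan(5) ≈ -3.381 → satisfies claim
(0, 3): LHS = tan(3) ≈ -0.1425, RHS = tan(3) ≈ -0.1425 → satisfies claim

That makes 0 counterexamples.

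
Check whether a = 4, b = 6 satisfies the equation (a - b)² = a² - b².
Fails

Substituting a = 4, b = 6:

LHS = (4 - 6)² = 4
RHS = 4² - 6² = -20

LHS ≠ RHS, so the equation does not hold at this point.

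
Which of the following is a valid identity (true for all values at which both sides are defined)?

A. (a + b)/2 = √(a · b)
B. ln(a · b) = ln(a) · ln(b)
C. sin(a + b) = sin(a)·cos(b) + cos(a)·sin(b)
A: fails at (2, 3) — LHS = 5/2, RHS = √(6) ≈ 2.449.
B: fails at (3, 4) — LHS = ln(12) ≈ 2.485, RHS = ln(3)·ln(4) ≈ 1.523.
C: holds — e.g. at (6, 7), both sides equal sin(13) ≈ 0.4202.

Answer: C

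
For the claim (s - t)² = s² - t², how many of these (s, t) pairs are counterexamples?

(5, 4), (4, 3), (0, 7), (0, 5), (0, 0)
4

Testing each pair:
(5, 4): LHS = 1, RHS = 9 → counterexample
(4, 3): LHS = 1, RHS = 7 → counterexample
(0, 7): LHS = 49, RHS = -49 → counterexample
(0, 5): LHS = 25, RHS = -25 → counterexample
(0, 0): LHS = 0, RHS = 0 → satisfies claim

That makes 4 counterexamples.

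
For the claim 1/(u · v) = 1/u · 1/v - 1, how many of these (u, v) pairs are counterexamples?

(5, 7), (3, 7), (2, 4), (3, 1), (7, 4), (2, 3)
Testing each pair:
(5, 7): LHS = 1/35, RHS = -34/35 → counterexample
(3, 7): LHS = 1/21, RHS = -20/21 → counterexample
(2, 4): LHS = 1/8, RHS = -7/8 → counterexample
(3, 1): LHS = 1/3, RHS = -2/3 → counterexample
(7, 4): LHS = 1/28, RHS = -27/28 → counterexample
(2, 3): LHS = 1/6, RHS = -5/6 → counterexample

That makes 6 counterexamples.

Answer: 6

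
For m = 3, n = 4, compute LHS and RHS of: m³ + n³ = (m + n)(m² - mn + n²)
LHS = 3³ + 4³ = 91
RHS = (3 + 4)(3² - 3·4 + 4²) = 91

LHS = RHS: the two sides agree.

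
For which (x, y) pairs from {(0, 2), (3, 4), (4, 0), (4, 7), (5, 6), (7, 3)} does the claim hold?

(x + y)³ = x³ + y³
(0, 2), (4, 0)

Testing each pair:
(0, 2): LHS = 8, RHS = 8 → holds
(3, 4): LHS = 343, RHS = 91 → fails
(4, 0): LHS = 64, RHS = 64 → holds
(4, 7): LHS = 1331, RHS = 407 → fails
(5, 6): LHS = 1331, RHS = 341 → fails
(7, 3): LHS = 1000, RHS = 370 → fails

2 of 6 pairs satisfy the claim.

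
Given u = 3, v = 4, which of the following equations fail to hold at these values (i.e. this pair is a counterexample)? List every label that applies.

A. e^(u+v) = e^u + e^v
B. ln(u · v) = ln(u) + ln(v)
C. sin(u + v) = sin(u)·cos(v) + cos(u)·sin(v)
Evaluating each claim at the given values:
A. LHS = e^7 ≈ 1097, RHS = e^3 + e^4 ≈ 74.68 → fails here (LHS ≠ RHS)
B. LHS = ln(12) ≈ 2.485, RHS = ln(3) + ln(4) ≈ 2.485 → holds here (LHS = RHS)
C. LHS = sin(7) ≈ 0.657, RHS = sin(3)·cos(4) + sin(4)·cos(3) ≈ 0.657 → holds here (LHS = RHS)

Answer: A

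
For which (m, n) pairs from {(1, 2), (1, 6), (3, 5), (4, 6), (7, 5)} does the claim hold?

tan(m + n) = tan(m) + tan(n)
Testing each pair:
(1, 2): LHS = tan(3) ≈ -0.1425, RHS = tan(2) + tan(1) ≈ -0.6276 → fails
(1, 6): LHS = tan(7) ≈ 0.8714, RHS = tan(6) + tan(1) ≈ 1.266 → fails
(3, 5): LHS = tan(8) ≈ -6.8, RHS = tan(5) + tan(3) ≈ -3.523 → fails
(4, 6): LHS = tan(10) ≈ 0.6484, RHS = tan(6) + tan(4) ≈ 0.8668 → fails
(7, 5): LHS = tan(12) ≈ -0.6359, RHS = tan(5) + tan(7) ≈ -2.509 → fails

No pair satisfies the claim.

Answer: None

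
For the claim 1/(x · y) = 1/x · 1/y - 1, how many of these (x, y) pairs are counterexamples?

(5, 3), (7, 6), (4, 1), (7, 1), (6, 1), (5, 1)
6

Testing each pair:
(5, 3): LHS = 1/15, RHS = -14/15 → counterexample
(7, 6): LHS = 1/42, RHS = -41/42 → counterexample
(4, 1): LHS = 1/4, RHS = -3/4 → counterexample
(7, 1): LHS = 1/7, RHS = -6/7 → counterexample
(6, 1): LHS = 1/6, RHS = -5/6 → counterexample
(5, 1): LHS = 1/5, RHS = -4/5 → counterexample

That makes 6 counterexamples.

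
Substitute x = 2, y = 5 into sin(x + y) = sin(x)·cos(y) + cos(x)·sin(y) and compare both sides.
LHS = sin(2 + 5) = sin(7) ≈ 0.657
RHS = sin(2)·cos(5) + cos(2)·sin(5) = sin(2)·cos(5) + sin(5)·cos(2) ≈ 0.657

LHS = RHS: the two sides agree.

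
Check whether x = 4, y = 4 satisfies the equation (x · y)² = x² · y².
Substituting x = 4, y = 4:

LHS = (4 · 4)² = 256
RHS = 4² · 4² = 256

LHS = RHS, so the equation holds at this point.

Answer: Holds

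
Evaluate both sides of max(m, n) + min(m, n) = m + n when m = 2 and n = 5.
LHS = max(2, 5) + min(2, 5) = 7
RHS = 2 + 5 = 7

LHS = RHS: the two sides agree.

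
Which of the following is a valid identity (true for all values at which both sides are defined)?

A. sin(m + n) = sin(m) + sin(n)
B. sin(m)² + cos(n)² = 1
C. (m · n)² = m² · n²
C

A: fails at (1, 4) — LHS = sin(5) ≈ -0.9589, RHS = sin(4) + sin(1) ≈ 0.08467.
B: fails at (3, 5) — LHS = sin(3)² + cos(5)² ≈ 0.1004, RHS = 1.
C: holds — e.g. at (2, 7), both sides equal 196.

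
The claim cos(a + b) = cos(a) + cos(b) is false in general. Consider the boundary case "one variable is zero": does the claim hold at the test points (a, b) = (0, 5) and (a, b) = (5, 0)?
At (0, 5): LHS = cos(5) ≈ 0.2837 ≠ RHS = cos(5) + 1 ≈ 1.284
At (5, 0): LHS = cos(5) ≈ 0.2837 ≠ RHS = cos(5) + 1 ≈ 1.284

Answer: No, fails at both test points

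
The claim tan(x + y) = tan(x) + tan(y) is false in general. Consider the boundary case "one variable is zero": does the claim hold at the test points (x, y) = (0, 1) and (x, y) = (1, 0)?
At (0, 1): LHS = tan(1) ≈ 1.557, RHS = tan(1) ≈ 1.557 → equal
At (1, 0): LHS = tan(1) ≈ 1.557, RHS = tan(1) ≈ 1.557 → equal

So the claim does hold at both of these boundary points, even though it is not an identity.

Answer: Yes, holds at both test points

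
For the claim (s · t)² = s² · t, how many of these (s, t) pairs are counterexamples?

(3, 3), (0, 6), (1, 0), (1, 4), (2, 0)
2

Testing each pair:
(3, 3): LHS = 81, RHS = 27 → counterexample
(0, 6): LHS = 0, RHS = 0 → satisfies claim
(1, 0): LHS = 0, RHS = 0 → satisfies claim
(1, 4): LHS = 16, RHS = 4 → counterexample
(2, 0): LHS = 0, RHS = 0 → satisfies claim

That makes 2 counterexamples.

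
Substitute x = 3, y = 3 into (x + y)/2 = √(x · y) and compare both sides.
LHS = (3 + 3)/2 = 3
RHS = √(3 · 3) = 3

LHS = RHS: the two sides agree.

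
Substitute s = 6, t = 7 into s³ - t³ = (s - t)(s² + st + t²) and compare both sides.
LHS = 6³ - 7³ = -127
RHS = (6 - 7)(6² + 6·7 + 7²) = -127

LHS = RHS: the two sides agree.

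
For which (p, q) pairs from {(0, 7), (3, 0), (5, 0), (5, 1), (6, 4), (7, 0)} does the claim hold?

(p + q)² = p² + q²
(0, 7), (3, 0), (5, 0), (7, 0)

Testing each pair:
(0, 7): LHS = 49, RHS = 49 → holds
(3, 0): LHS = 9, RHS = 9 → holds
(5, 0): LHS = 25, RHS = 25 → holds
(5, 1): LHS = 36, RHS = 26 → fails
(6, 4): LHS = 100, RHS = 52 → fails
(7, 0): LHS = 49, RHS = 49 → holds

4 of 6 pairs satisfy the claim.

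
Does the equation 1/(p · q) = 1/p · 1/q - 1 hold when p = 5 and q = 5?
Fails

Substituting p = 5, q = 5:

LHS = 1/(5 · 5) = 1/25
RHS = 1/5 · 1/5 - 1 = -24/25

LHS ≠ RHS, so the equation does not hold at this point.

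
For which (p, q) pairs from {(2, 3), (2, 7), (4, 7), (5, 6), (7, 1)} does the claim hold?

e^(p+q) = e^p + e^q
None

Testing each pair:
(2, 3): LHS = e^5 ≈ 148.4, RHS = e^2 + e^3 ≈ 27.47 → fails
(2, 7): LHS = e^9 ≈ 8103, RHS = e^2 + e^7 ≈ 1104 → fails
(4, 7): LHS = e^11 ≈ 59874.1, RHS = e^4 + e^7 ≈ 1151 → fails
(5, 6): LHS = e^11 ≈ 59874.1, RHS = e^5 + e^6 ≈ 551.8 → fails
(7, 1): LHS = e^8 ≈ 2981, RHS = e + e^7 ≈ 1099 → fails

No pair satisfies the claim.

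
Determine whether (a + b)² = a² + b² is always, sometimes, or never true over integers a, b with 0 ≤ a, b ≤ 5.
Sometimes true

It holds at (a, b) = (5, 0) (both sides equal 25), but fails at (a, b) = (4, 5) (LHS = 81, RHS = 41).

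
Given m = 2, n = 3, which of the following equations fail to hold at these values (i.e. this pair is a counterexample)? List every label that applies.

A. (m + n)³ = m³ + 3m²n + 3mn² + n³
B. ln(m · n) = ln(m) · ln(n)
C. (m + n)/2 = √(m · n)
B, C

Evaluating each claim at the given values:
A. LHS = 125, RHS = 125 → holds here (LHS = RHS)
B. LHS = ln(6) ≈ 1.792, RHS = ln(2)·ln(3) ≈ 0.7615 → fails here (LHS ≠ RHS)
C. LHS = 5/2, RHS = √(6) ≈ 2.449 → fails here (LHS ≠ RHS)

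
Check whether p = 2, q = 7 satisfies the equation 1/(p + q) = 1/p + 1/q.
Substituting p = 2, q = 7:

LHS = 1/(2 + 7) = 1/9
RHS = 1/2 + 1/7 = 9/14

LHS ≠ RHS, so the equation does not hold at this point.

Answer: Fails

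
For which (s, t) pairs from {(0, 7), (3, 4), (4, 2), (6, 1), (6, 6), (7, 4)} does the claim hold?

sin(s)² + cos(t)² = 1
Testing each pair:
(0, 7): LHS = cos(7)² ≈ 0.5684, RHS = 1 → fails
(3, 4): LHS = sin(3)² + cos(4)² ≈ 0.4472, RHS = 1 → fails
(4, 2): LHS = cos(2)² + sin(4)² ≈ 0.7459, RHS = 1 → fails
(6, 1): LHS = sin(6)² + cos(1)² ≈ 0.37, RHS = 1 → fails
(6, 6): LHS = sin(6)² + cos(6)² = 1, RHS = 1 → holds
(7, 4): LHS = cos(4)² + sin(7)² ≈ 0.8589, RHS = 1 → fails

1 of 6 pairs satisfies the claim.

Answer: (6, 6)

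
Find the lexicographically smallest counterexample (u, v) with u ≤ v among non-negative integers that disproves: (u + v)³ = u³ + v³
At (0, 2): both sides equal 8, so it holds there.
At (0, 7): both sides equal 343, so it holds there.

Substituting (1, 1) into the claim:
LHS = (1 + 1)³ = 8
RHS = 1³ + 1³ = 2

Since LHS ≠ RHS, this pair disproves the claim, and no lexicographically smaller pair (u ≤ v, non-negative integers) does.

For instance (2, 6) is also a counterexample (LHS = 512, RHS = 224), but it's lexicographically larger.

Answer: (u, v) = (1, 1)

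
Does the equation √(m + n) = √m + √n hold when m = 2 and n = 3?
Fails

Substituting m = 2, n = 3:

LHS = √(2 + 3) = √(5) ≈ 2.236
RHS = √2 + √3 = √(2) + √(3) ≈ 3.146

LHS ≠ RHS, so the equation does not hold at this point.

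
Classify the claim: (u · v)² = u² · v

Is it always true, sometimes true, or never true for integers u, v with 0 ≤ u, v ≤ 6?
It holds at (u, v) = (2, 0) (both sides equal 0), but fails at (u, v) = (4, 3) (LHS = 144, RHS = 48).

Answer: Sometimes true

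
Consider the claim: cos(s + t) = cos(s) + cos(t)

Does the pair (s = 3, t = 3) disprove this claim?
Yes

Substituting s = 3, t = 3:
LHS = cos(3 + 3) = cos(6) ≈ 0.9602
RHS = cos(3) + cos(3) = 2·cos(3) ≈ -1.98

Since LHS ≠ RHS, this pair disproves the claim.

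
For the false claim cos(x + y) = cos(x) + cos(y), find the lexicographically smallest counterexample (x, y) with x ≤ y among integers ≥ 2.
Substituting (2, 2) into the claim:
LHS = cos(2 + 2) = cos(4) ≈ -0.6536
RHS = cos(2) + cos(2) = 2·cos(2) ≈ -0.8323

Since LHS ≠ RHS, this pair disproves the claim, and no lexicographically smaller pair (x ≤ y, integers ≥ 2) does.

For instance (2, 8) is also a counterexample (LHS = cos(10) ≈ -0.8391, RHS = cos(2) + cos(8) ≈ -0.5616), but it's lexicographically larger.

Answer: (x, y) = (2, 2)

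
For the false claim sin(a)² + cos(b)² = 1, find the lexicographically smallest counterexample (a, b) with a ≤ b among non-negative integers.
(a, b) = (0, 1)

At (0, 0): both sides equal 1, so it holds there.

Substituting (0, 1) into the claim:
LHS = sin(0)² + cos(1)² = cos(1)² ≈ 0.2919
RHS = 1

Since LHS ≠ RHS, this pair disproves the claim, and no lexicographically smaller pair (a ≤ b, non-negative integers) does.

For instance (0, 6) is also a counterexample (LHS = cos(6)² ≈ 0.9219, RHS = 1), but it's lexicographically larger.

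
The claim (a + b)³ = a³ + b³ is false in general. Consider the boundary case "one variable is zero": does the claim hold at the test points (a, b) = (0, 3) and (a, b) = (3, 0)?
Yes, holds at both test points

At (0, 3): LHS = 27, RHS = 27 → equal
At (3, 0): LHS = 27, RHS = 27 → equal

So the claim does hold at both of these boundary points, even though it is not an identity.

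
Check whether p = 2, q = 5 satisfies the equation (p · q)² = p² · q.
Substituting p = 2, q = 5:

LHS = (2 · 5)² = 100
RHS = 2² · 5 = 20

LHS ≠ RHS, so the equation does not hold at this point.

Answer: Fails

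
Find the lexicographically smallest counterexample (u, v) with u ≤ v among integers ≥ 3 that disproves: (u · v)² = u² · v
Substituting (3, 3) into the claim:
LHS = (3 · 3)² = 81
RHS = 3² · 3 = 27

Since LHS ≠ RHS, this pair disproves the claim, and no lexicographically smaller pair (u ≤ v, integers ≥ 3) does.

For instance (3, 8) is also a counterexample (LHS = 576, RHS = 72), but it's lexicographically larger.

Answer: (u, v) = (3, 3)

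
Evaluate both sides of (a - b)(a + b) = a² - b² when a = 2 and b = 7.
LHS = (2 - 7)(2 + 7) = -45
RHS = 2² - 7² = -45

LHS = RHS: the two sides agree.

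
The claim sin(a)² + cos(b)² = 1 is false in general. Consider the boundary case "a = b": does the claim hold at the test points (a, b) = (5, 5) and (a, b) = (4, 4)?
At (5, 5): LHS = cos(5)² + sin(5)² = 1, RHS = 1 → equal
At (4, 4): LHS = cos(4)² + sin(4)² = 1, RHS = 1 → equal

So the claim does hold at both of these boundary points, even though it is not an identity.

Answer: Yes, holds at both test points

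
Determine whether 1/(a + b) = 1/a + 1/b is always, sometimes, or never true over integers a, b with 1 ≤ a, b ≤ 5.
The claim fails for every pair in the range. For instance at (a, b) = (5, 1): LHS = 1/6, RHS = 6/5.

Answer: Never true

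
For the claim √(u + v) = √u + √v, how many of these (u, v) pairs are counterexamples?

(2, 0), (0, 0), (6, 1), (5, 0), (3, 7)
2

Testing each pair:
(2, 0): LHS = √(2) ≈ 1.414, RHS = √(2) ≈ 1.414 → satisfies claim
(0, 0): LHS = 0, RHS = 0 → satisfies claim
(6, 1): LHS = √(7) ≈ 2.646, RHS = 1 + √(6) ≈ 3.449 → counterexample
(5, 0): LHS = √(5) ≈ 2.236, RHS = √(5) ≈ 2.236 → satisfies claim
(3, 7): LHS = √(10) ≈ 3.162, RHS = √(3) + √(7) ≈ 4.378 → counterexample

That makes 2 counterexamples.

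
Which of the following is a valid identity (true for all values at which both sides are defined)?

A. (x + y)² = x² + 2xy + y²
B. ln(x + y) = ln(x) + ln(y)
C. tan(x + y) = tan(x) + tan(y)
A

A: holds — e.g. at (6, 7), both sides equal 169.
B: fails at (5, 8) — LHS = ln(13) ≈ 2.565, RHS = ln(5) + ln(8) ≈ 3.689.
C: fails at (2, 2) — LHS = tan(4) ≈ 1.158, RHS = 2·tan(2) ≈ -4.37.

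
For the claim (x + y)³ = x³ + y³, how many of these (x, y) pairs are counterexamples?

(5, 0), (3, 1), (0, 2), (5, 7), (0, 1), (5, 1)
Testing each pair:
(5, 0): LHS = 125, RHS = 125 → satisfies claim
(3, 1): LHS = 64, RHS = 28 → counterexample
(0, 2): LHS = 8, RHS = 8 → satisfies claim
(5, 7): LHS = 1728, RHS = 468 → counterexample
(0, 1): LHS = 1, RHS = 1 → satisfies claim
(5, 1): LHS = 216, RHS = 126 → counterexample

That makes 3 counterexamples.

Answer: 3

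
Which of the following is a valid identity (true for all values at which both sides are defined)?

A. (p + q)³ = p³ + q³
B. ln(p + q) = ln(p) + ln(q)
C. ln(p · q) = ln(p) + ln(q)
C

A: fails at (1, 4) — LHS = 125, RHS = 65.
B: fails at (3, 3) — LHS = ln(6) ≈ 1.792, RHS = 2·ln(3) ≈ 2.197.
C: holds — e.g. at (3, 7), both sides equal ln(21) ≈ 3.045.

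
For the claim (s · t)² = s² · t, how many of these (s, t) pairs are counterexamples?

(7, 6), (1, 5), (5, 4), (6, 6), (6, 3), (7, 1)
Testing each pair:
(7, 6): LHS = 1764, RHS = 294 → counterexample
(1, 5): LHS = 25, RHS = 5 → counterexample
(5, 4): LHS = 400, RHS = 100 → counterexample
(6, 6): LHS = 1296, RHS = 216 → counterexample
(6, 3): LHS = 324, RHS = 108 → counterexample
(7, 1): LHS = 49, RHS = 49 → satisfies claim

That makes 5 counterexamples.

Answer: 5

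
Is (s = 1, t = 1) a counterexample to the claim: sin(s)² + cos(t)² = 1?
Substituting s = 1, t = 1:
LHS = sin(1)² + cos(1)² = 1
RHS = 1

The sides agree, so this pair does not disprove the claim.

Answer: No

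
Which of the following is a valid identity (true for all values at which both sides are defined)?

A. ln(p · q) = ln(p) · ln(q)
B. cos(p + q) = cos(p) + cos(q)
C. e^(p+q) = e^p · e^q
A: fails at (2, 4) — LHS = ln(8) ≈ 2.079, RHS = ln(2)·ln(4) ≈ 0.9609.
B: fails at (1, 1) — LHS = cos(2) ≈ -0.4161, RHS = 2·cos(1) ≈ 1.081.
C: holds — e.g. at (3, 4), both sides equal e^7 ≈ 1097.

Answer: C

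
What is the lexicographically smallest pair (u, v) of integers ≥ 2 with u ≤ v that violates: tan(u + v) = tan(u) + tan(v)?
Substituting (2, 2) into the claim:
LHS = tan(2 + 2) = tan(4) ≈ 1.158
RHS = tan(2) + tan(2) = 2·tan(2) ≈ -4.37

Since LHS ≠ RHS, this pair disproves the claim, and no lexicographically smaller pair (u ≤ v, integers ≥ 2) does.

For instance (3, 4) is also a counterexample (LHS = tan(7) ≈ 0.8714, RHS = tan(3) + tan(4) ≈ 1.015), but it's lexicographically larger.

Answer: (u, v) = (2, 2)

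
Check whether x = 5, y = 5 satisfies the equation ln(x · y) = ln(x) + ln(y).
Substituting x = 5, y = 5:

LHS = ln(5 · 5) = ln(25) ≈ 3.219
RHS = ln(5) + ln(5) = 2·ln(5) ≈ 3.219

LHS = RHS, so the equation holds at this point.

Answer: Holds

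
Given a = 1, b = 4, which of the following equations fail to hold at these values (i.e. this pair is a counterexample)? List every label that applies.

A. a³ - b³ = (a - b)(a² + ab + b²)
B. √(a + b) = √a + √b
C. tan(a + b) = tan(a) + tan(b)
Evaluating each claim at the given values:
A. LHS = -63, RHS = -63 → holds here (LHS = RHS)
B. LHS = √(5) ≈ 2.236, RHS = 3 → fails here (LHS ≠ RHS)
C. LHS = tan(5) ≈ -3.381, RHS = tan(4) + tan(1) ≈ 2.715 → fails here (LHS ≠ RHS)

Answer: B, C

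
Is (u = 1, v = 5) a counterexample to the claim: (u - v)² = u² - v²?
Substituting u = 1, v = 5:
LHS = (1 - 5)² = 16
RHS = 1² - 5² = -24

Since LHS ≠ RHS, this pair disproves the claim.

Answer: Yes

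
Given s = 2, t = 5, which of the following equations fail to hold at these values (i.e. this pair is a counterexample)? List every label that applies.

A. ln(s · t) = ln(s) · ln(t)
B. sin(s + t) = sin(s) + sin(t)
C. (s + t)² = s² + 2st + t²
Evaluating each claim at the given values:
A. LHS = ln(10) ≈ 2.303, RHS = ln(2)·ln(5) ≈ 1.116 → fails here (LHS ≠ RHS)
B. LHS = sin(7) ≈ 0.657, RHS = sin(5) + sin(2) ≈ -0.04963 → fails here (LHS ≠ RHS)
C. LHS = 49, RHS = 49 → holds here (LHS = RHS)

Answer: A, B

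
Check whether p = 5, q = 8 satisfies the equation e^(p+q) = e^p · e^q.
Holds

Substituting p = 5, q = 8:

LHS = e^(5+8) = e^13 ≈ 442413.4
RHS = e^5 · e^8 = e^13 ≈ 442413.4

LHS = RHS, so the equation holds at this point.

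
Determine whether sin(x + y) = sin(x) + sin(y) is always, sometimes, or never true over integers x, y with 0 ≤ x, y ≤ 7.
It holds at (x, y) = (2, 0) (both sides equal sin(2) ≈ 0.9093), but fails at (x, y) = (3, 2) (LHS = sin(5) ≈ -0.9589, RHS = sin(3) + sin(2) ≈ 1.05).

Answer: Sometimes true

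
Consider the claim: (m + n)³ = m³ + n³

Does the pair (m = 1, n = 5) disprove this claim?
Yes

Substituting m = 1, n = 5:
LHS = (1 + 5)³ = 216
RHS = 1³ + 5³ = 126

Since LHS ≠ RHS, this pair disproves the claim.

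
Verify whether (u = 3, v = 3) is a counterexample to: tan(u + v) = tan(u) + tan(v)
Yes

Substituting u = 3, v = 3:
LHS = tan(3 + 3) = tan(6) ≈ -0.291
RHS = tan(3) + tan(3) = 2·tan(3) ≈ -0.2851

Since LHS ≠ RHS, this pair disproves the claim.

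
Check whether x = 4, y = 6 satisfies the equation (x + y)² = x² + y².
Substituting x = 4, y = 6:

LHS = (4 + 6)² = 100
RHS = 4² + 6² = 52

LHS ≠ RHS, so the equation does not hold at this point.

Answer: Fails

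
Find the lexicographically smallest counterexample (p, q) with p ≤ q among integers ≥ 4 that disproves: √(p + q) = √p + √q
(p, q) = (4, 4)

Substituting (4, 4) into the claim:
LHS = √(4 + 4) = 2·√(2) ≈ 2.828
RHS = √4 + √4 = 4

Since LHS ≠ RHS, this pair disproves the claim, and no lexicographically smaller pair (p ≤ q, integers ≥ 4) does.

For instance (6, 11) is also a counterexample (LHS = √(17) ≈ 4.123, RHS = √(6) + √(11) ≈ 5.766), but it's lexicographically larger.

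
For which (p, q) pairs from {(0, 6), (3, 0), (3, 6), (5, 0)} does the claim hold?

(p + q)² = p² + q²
Testing each pair:
(0, 6): LHS = 36, RHS = 36 → holds
(3, 0): LHS = 9, RHS = 9 → holds
(3, 6): LHS = 81, RHS = 45 → fails
(5, 0): LHS = 25, RHS = 25 → holds

3 of 4 pairs satisfy the claim.

Answer: (0, 6), (3, 0), (5, 0)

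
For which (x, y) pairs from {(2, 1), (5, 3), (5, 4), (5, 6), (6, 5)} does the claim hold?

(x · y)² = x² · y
Testing each pair:
(2, 1): LHS = 4, RHS = 4 → holds
(5, 3): LHS = 225, RHS = 75 → fails
(5, 4): LHS = 400, RHS = 100 → fails
(5, 6): LHS = 900, RHS = 150 → fails
(6, 5): LHS = 900, RHS = 180 → fails

1 of 5 pairs satisfies the claim.

Answer: (2, 1)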